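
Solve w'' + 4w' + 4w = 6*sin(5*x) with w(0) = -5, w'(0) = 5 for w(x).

Characteristic equation r² + 4r + 4 = 0 has discriminant (4)² - 4·(4) = 0, so r = -2 is a repeated root.
Hence w_h = (C1 + C2*x)*exp(-2*x).
Try w_p = A*cos(5*x) + B*sin(5*x). Substituting and equating the coefficients of cos(5x) and sin(5x) gives A = -120/841, B = -126/841, so w_p = -126*sin(5*x)/841 - 120*cos(5*x)/841.
General solution: w = -126*sin(5*x)/841 - 120*cos(5*x)/841 + C1*exp(-2*x) + C2*x*exp(-2*x).
Apply the initial conditions: w(0) = -120/841 + C1 = -5 and w'(0) = -630/841 + C2 - 2*C1 = 5. Solving gives C1 = -4085/841, C2 = -115/29.

w = -4085*exp(-2*x)/841 - 126*sin(5*x)/841 - 120*cos(5*x)/841 - 115*x*exp(-2*x)/29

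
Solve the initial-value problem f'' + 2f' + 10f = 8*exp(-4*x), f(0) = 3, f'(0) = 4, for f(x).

f = 4*exp(-4*x)/9 + 23*cos(3*x)*exp(-x)/9 + 25*exp(-x)*sin(3*x)/9

Characteristic equation r² + 2r + 10 = 0 has discriminant (2)² - 4·(10) = -36 < 0, so r = -1 ± 3i.
Hence f_h = C1*cos(3*x)*exp(-x) + C2*exp(-x)*sin(3*x).
Try f_p = A*exp(-4*x). Substituting into the equation and dividing by exp(-4*x) gives A = 4/9, so f_p = 4*exp(-4*x)/9.
General solution: f = 4*exp(-4*x)/9 + C1*cos(3*x)*exp(-x) + C2*exp(-x)*sin(3*x).
Apply the initial conditions: f(0) = 4/9 + C1 = 3 and f'(0) = -16/9 - C1 + 3*C2 = 4. Solving gives C1 = 23/9, C2 = 25/9.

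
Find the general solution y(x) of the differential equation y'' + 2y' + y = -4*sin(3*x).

Characteristic equation r² + 2r + 1 = 0 has discriminant (2)² - 4·(1) = 0, so r = -1 is a repeated root.
Hence y_h = (C1 + C2*x)*exp(-x).
Try y_p = A*cos(3*x) + B*sin(3*x). Substituting and equating the coefficients of cos(3x) and sin(3x) gives A = 6/25, B = 8/25, so y_p = 6*cos(3*x)/25 + 8*sin(3*x)/25.

y = 6*cos(3*x)/25 + 8*sin(3*x)/25 + C1*exp(-x) + C2*x*exp(-x)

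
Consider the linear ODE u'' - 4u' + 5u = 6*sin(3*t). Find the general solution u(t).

u = -3*sin(3*t)/20 + 9*cos(3*t)/20 + C1*cos(t)*exp(2*t) + C2*exp(2*t)*sin(t)

Characteristic equation r² - 4r + 5 = 0 has discriminant (-4)² - 4·(5) = -4 < 0, so r = 2 ± i.
Hence u_h = C1*cos(t)*exp(2*t) + C2*exp(2*t)*sin(t).
Try u_p = A*cos(3*t) + B*sin(3*t). Substituting and equating the coefficients of cos(3t) and sin(3t) gives A = 9/20, B = -3/20, so u_p = -3*sin(3*t)/20 + 9*cos(3*t)/20.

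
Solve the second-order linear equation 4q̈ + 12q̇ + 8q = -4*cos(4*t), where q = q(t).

q = -3*sin(4*t)/85 + 7*cos(4*t)/170 + C1*exp(-2*t) + C2*exp(-t)

Divide through by 4: q'' + 3q' + 2q = -cos(4*t).
Characteristic equation r² + 3r + 2 = 0 factors as (r + 2)(r + 1) = 0, so r = -2, -1.
Hence q_h = C1*exp(-2*t) + C2*exp(-t).
Try q_p = A*cos(4*t) + B*sin(4*t). Substituting and equating the coefficients of cos(4t) and sin(4t) gives A = 7/170, B = -3/85, so q_p = -3*sin(4*t)/85 + 7*cos(4*t)/170.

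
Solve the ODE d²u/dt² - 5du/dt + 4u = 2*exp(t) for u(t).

u = C1*exp(4*t) + C2*exp(t) - 2*t*exp(t)/3

Characteristic equation r² - 5r + 4 = 0 factors as (r - 4)(r - 1) = 0, so r = 4, 1.
Hence u_h = C1*exp(4*t) + C2*exp(t).
Since exp(t) solves the homogeneous equation (r = 1 is a root of multiplicity 1), multiply the trial by t. Try u_p = A*t*exp(t). Substituting into the equation and dividing by exp(t) gives A = -2/3, so u_p = -2*t*exp(t)/3.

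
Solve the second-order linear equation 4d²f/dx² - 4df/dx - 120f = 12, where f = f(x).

Divide through by 4: f'' - f' - 30f = 3.
Characteristic equation r² - r - 30 = 0 factors as (r + 5)(r - 6) = 0, so r = -5, 6.
Hence f_h = C1*exp(-5*x) + C2*exp(6*x).
For the particular solution try f_p = A0. Substituting and matching coefficients of each power of x gives A0 = -1/10, so f_p = -1/10.

f = -1/10 + C1*exp(-5*x) + C2*exp(6*x)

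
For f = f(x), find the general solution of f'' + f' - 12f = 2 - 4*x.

f = -5/36 + x/3 + C1*exp(3*x) + C2*exp(-4*x)

Characteristic equation r² + r - 12 = 0 factors as (r - 3)(r + 4) = 0, so r = 3, -4.
Hence f_h = C1*exp(3*x) + C2*exp(-4*x).
For the particular solution try f_p = A0 + A1*x. Substituting and matching coefficients of each power of x gives A0 = -5/36, A1 = 1/3, so f_p = -5/36 + x/3.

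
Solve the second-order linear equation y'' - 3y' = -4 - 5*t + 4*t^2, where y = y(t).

y = C2 - 4*t**3/9 + 7*t**2/18 + 43*t/27 + C1*exp(3*t)

Characteristic equation r² - 3r = 0 factors as (r - 3)r = 0, so r = 3, 0.
Hence y_h = C1*exp(3*t) + C2.
Since 0 is a characteristic root (multiplicity 1), multiply the polynomial trial by t: try y_p = t*(A0 + A1*t + A2*t^2). Substituting and matching coefficients of each power of t gives A0 = 43/27, A1 = 7/18, A2 = -4/9, so y_p = -4*t^3/9 + 7*t^2/18 + 43*t/27.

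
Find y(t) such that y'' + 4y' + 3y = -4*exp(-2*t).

Characteristic equation r² + 4r + 3 = 0 factors as (r + 1)(r + 3) = 0, so r = -1, -3.
Hence y_h = C1*exp(-t) + C2*exp(-3*t).
Try y_p = A*exp(-2*t). Substituting into the equation and dividing by exp(-2*t) gives A = 4, so y_p = 4*exp(-2*t).

y = 4*exp(-2*t) + C1*exp(-t) + C2*exp(-3*t)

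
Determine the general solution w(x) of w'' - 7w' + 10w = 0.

w = C1*exp(2*x) + C2*exp(5*x)

Characteristic equation r² - 7r + 10 = 0 factors as (r - 2)(r - 5) = 0, so r = 2, 5.
Hence w_h = C1*exp(2*x) + C2*exp(5*x).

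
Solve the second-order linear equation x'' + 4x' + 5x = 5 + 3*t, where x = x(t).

Characteristic equation r² + 4r + 5 = 0 has discriminant (4)² - 4·(5) = -4 < 0, so r = -2 ± i.
Hence x_h = C1*cos(t)*exp(-2*t) + C2*exp(-2*t)*sin(t).
For the particular solution try x_p = A0 + A1*t. Substituting and matching coefficients of each power of t gives A0 = 13/25, A1 = 3/5, so x_p = 13/25 + 3*t/5.

x = 13/25 + 3*t/5 + C1*cos(t)*exp(-2*t) + C2*exp(-2*t)*sin(t)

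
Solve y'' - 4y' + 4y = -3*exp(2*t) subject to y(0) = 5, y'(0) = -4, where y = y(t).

Characteristic equation r² - 4r + 4 = 0 has discriminant (-4)² - 4·(4) = 0, so r = 2 is a repeated root.
Hence y_h = (C1 + C2*t)*exp(2*t).
Since exp(2*t) solves the homogeneous equation (r = 2 is a root of multiplicity 2), multiply the trial by t^2. Try y_p = A*t^2*exp(2*t). Substituting into the equation and dividing by exp(2*t) gives A = -3/2, so y_p = -3*t^2*exp(2*t)/2.
General solution: y = C1*exp(2*t) - 3*t^2*exp(2*t)/2 + C2*t*exp(2*t).
Apply the initial conditions: y(0) = C1 = 5 and y'(0) = C2 + 2*C1 = -4. Solving gives C1 = 5, C2 = -14.

y = 5*exp(2*t) - 14*t*exp(2*t) - 3*t**2*exp(2*t)/2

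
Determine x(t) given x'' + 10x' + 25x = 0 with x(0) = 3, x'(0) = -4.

x = 3*exp(-5*t) + 11*t*exp(-5*t)

Characteristic equation r² + 10r + 25 = 0 has discriminant (10)² - 4·(25) = 0, so r = -5 is a repeated root.
Hence x_h = (C1 + C2*t)*exp(-5*t).
Apply the initial conditions: x(0) = C1 = 3 and x'(0) = C2 - 5*C1 = -4. Solving gives C1 = 3, C2 = 11.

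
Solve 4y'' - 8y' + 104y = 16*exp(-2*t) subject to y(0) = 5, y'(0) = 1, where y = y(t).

y = 2*exp(-2*t)/17 - 62*exp(t)*sin(5*t)/85 + 83*cos(5*t)*exp(t)/17

Divide through by 4: y'' - 2y' + 26y = 4*exp(-2*t).
Characteristic equation r² - 2r + 26 = 0 has discriminant (-2)² - 4·(26) = -100 < 0, so r = 1 ± 5i.
Hence y_h = C1*cos(5*t)*exp(t) + C2*exp(t)*sin(5*t).
Try y_p = A*exp(-2*t). Substituting into the equation and dividing by exp(-2*t) gives A = 2/17, so y_p = 2*exp(-2*t)/17.
General solution: y = 2*exp(-2*t)/17 + C1*cos(5*t)*exp(t) + C2*exp(t)*sin(5*t).
Apply the initial conditions: y(0) = 2/17 + C1 = 5 and y'(0) = -4/17 + C1 + 5*C2 = 1. Solving gives C1 = 83/17, C2 = -62/85.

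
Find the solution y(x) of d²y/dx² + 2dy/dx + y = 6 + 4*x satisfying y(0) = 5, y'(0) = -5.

Characteristic equation r² + 2r + 1 = 0 has discriminant (2)² - 4·(1) = 0, so r = -1 is a repeated root.
Hence y_h = (C1 + C2*x)*exp(-x).
For the particular solution try y_p = A0 + A1*x. Substituting and matching coefficients of each power of x gives A0 = -2, A1 = 4, so y_p = -2 + 4*x.
General solution: y = -2 + 4*x + C1*exp(-x) + C2*x*exp(-x).
Apply the initial conditions: y(0) = -2 + C1 = 5 and y'(0) = 4 + C2 - C1 = -5. Solving gives C1 = 7, C2 = -2.

y = -2 + 4*x + 7*exp(-x) - 2*x*exp(-x)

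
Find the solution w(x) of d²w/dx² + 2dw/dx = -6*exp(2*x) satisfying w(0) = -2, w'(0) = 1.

w = -5*exp(-2*x)/4 - 3*exp(2*x)/4

Characteristic equation r² + 2r = 0 factors as (r + 2)r = 0, so r = -2, 0.
Hence w_h = C1*exp(-2*x) + C2.
Try w_p = A*exp(2*x). Substituting into the equation and dividing by exp(2*x) gives A = -3/4, so w_p = -3*exp(2*x)/4.
General solution: w = C2 - 3*exp(2*x)/4 + C1*exp(-2*x).
Apply the initial conditions: w(0) = -3/4 + C1 + C2 = -2 and w'(0) = -3/2 - 2*C1 = 1. Solving gives C1 = -5/4, C2 = 0.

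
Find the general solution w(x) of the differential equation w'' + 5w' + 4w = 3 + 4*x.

Characteristic equation r² + 5r + 4 = 0 factors as (r + 4)(r + 1) = 0, so r = -4, -1.
Hence w_h = C1*exp(-4*x) + C2*exp(-x).
For the particular solution try w_p = A0 + A1*x. Substituting and matching coefficients of each power of x gives A0 = -1/2, A1 = 1, so w_p = -1/2 + x.

w = -1/2 + x + C1*exp(-4*x) + C2*exp(-x)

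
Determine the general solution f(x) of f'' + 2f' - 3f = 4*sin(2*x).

f = -28*sin(2*x)/65 - 16*cos(2*x)/65 + C1*exp(-3*x) + C2*exp(x)

Characteristic equation r² + 2r - 3 = 0 factors as (r + 3)(r - 1) = 0, so r = -3, 1.
Hence f_h = C1*exp(-3*x) + C2*exp(x).
Try f_p = A*cos(2*x) + B*sin(2*x). Substituting and equating the coefficients of cos(2x) and sin(2x) gives A = -16/65, B = -28/65, so f_p = -28*sin(2*x)/65 - 16*cos(2*x)/65.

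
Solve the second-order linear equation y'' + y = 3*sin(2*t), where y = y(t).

y = -sin(2*t) + C1*cos(t) + C2*sin(t)

Characteristic equation r² + 1 = 0 has discriminant (0)² - 4·(1) = -4 < 0, so r = ± i.
Hence y_h = C1*cos(t) + C2*sin(t).
Try y_p = A*cos(2*t) + B*sin(2*t). Substituting and equating the coefficients of cos(2t) and sin(2t) gives A = 0, B = -1, so y_p = -sin(2*t).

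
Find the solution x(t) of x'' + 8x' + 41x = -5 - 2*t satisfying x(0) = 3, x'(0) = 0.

x = -189/1681 - 2*t/41 + 4202*exp(-4*t)*sin(5*t)/1681 + 5232*cos(5*t)*exp(-4*t)/1681

Characteristic equation r² + 8r + 41 = 0 has discriminant (8)² - 4·(41) = -100 < 0, so r = -4 ± 5i.
Hence x_h = C1*cos(5*t)*exp(-4*t) + C2*exp(-4*t)*sin(5*t).
For the particular solution try x_p = A0 + A1*t. Substituting and matching coefficients of each power of t gives A0 = -189/1681, A1 = -2/41, so x_p = -189/1681 - 2*t/41.
General solution: x = -189/1681 - 2*t/41 + C1*cos(5*t)*exp(-4*t) + C2*exp(-4*t)*sin(5*t).
Apply the initial conditions: x(0) = -189/1681 + C1 = 3 and x'(0) = -2/41 - 4*C1 + 5*C2 = 0. Solving gives C1 = 5232/1681, C2 = 4202/1681.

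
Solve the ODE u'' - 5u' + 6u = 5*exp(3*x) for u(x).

u = C1*exp(3*x) + C2*exp(2*x) + 5*x*exp(3*x)

Characteristic equation r² - 5r + 6 = 0 factors as (r - 3)(r - 2) = 0, so r = 3, 2.
Hence u_h = C1*exp(3*x) + C2*exp(2*x).
Since exp(3*x) solves the homogeneous equation (r = 3 is a root of multiplicity 1), multiply the trial by x. Try u_p = A*x*exp(3*x). Substituting into the equation and dividing by exp(3*x) gives A = 5, so u_p = 5*x*exp(3*x).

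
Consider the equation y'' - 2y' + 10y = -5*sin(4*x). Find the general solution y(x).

Characteristic equation r² - 2r + 10 = 0 has discriminant (-2)² - 4·(10) = -36 < 0, so r = 1 ± 3i.
Hence y_h = C1*cos(3*x)*exp(x) + C2*exp(x)*sin(3*x).
Try y_p = A*cos(4*x) + B*sin(4*x). Substituting and equating the coefficients of cos(4x) and sin(4x) gives A = -2/5, B = 3/10, so y_p = -2*cos(4*x)/5 + 3*sin(4*x)/10.

y = -2*cos(4*x)/5 + 3*sin(4*x)/10 + C1*cos(3*x)*exp(x) + C2*exp(x)*sin(3*x)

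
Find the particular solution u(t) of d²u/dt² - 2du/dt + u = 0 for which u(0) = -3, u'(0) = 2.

Characteristic equation r² - 2r + 1 = 0 has discriminant (-2)² - 4·(1) = 0, so r = 1 is a repeated root.
Hence u_h = (C1 + C2*t)*exp(t).
Apply the initial conditions: u(0) = C1 = -3 and u'(0) = C1 + C2 = 2. Solving gives C1 = -3, C2 = 5.

u = -3*exp(t) + 5*t*exp(t)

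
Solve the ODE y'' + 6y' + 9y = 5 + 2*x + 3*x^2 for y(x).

y = 17/27 - 2*x/9 + x**2/3 + C1*exp(-3*x) + C2*x*exp(-3*x)

Characteristic equation r² + 6r + 9 = 0 has discriminant (6)² - 4·(9) = 0, so r = -3 is a repeated root.
Hence y_h = (C1 + C2*x)*exp(-3*x).
For the particular solution try y_p = A0 + A1*x + A2*x^2. Substituting and matching coefficients of each power of x gives A0 = 17/27, A1 = -2/9, A2 = 1/3, so y_p = 17/27 - 2*x/9 + x^2/3.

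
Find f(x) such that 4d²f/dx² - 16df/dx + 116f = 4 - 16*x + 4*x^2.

f = 351/24389 - 108*x/841 + x**2/29 + C1*cos(5*x)*exp(2*x) + C2*exp(2*x)*sin(5*x)

Divide through by 4: f'' - 4f' + 29f = 1 + x^2 - 4*x.
Characteristic equation r² - 4r + 29 = 0 has discriminant (-4)² - 4·(29) = -100 < 0, so r = 2 ± 5i.
Hence f_h = C1*cos(5*x)*exp(2*x) + C2*exp(2*x)*sin(5*x).
For the particular solution try f_p = A0 + A1*x + A2*x^2. Substituting and matching coefficients of each power of x gives A0 = 351/24389, A1 = -108/841, A2 = 1/29, so f_p = 351/24389 - 108*x/841 + x^2/29.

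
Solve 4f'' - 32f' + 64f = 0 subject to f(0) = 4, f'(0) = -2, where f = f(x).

Divide through by 4: f'' - 8f' + 16f = 0.
Characteristic equation r² - 8r + 16 = 0 has discriminant (-8)² - 4·(16) = 0, so r = 4 is a repeated root.
Hence f_h = (C1 + C2*x)*exp(4*x).
Apply the initial conditions: f(0) = C1 = 4 and f'(0) = C2 + 4*C1 = -2. Solving gives C1 = 4, C2 = -18.

f = 4*exp(4*x) - 18*x*exp(4*x)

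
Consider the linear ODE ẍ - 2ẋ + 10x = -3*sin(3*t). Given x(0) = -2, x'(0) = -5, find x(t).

x = -18*cos(3*t)/37 - 3*sin(3*t)/37 - 56*cos(3*t)*exp(t)/37 - 40*exp(t)*sin(3*t)/37

Characteristic equation r² - 2r + 10 = 0 has discriminant (-2)² - 4·(10) = -36 < 0, so r = 1 ± 3i.
Hence x_h = C1*cos(3*t)*exp(t) + C2*exp(t)*sin(3*t).
Try x_p = A*cos(3*t) + B*sin(3*t). Substituting and equating the coefficients of cos(3t) and sin(3t) gives A = -18/37, B = -3/37, so x_p = -18*cos(3*t)/37 - 3*sin(3*t)/37.
General solution: x = -18*cos(3*t)/37 - 3*sin(3*t)/37 + C1*cos(3*t)*exp(t) + C2*exp(t)*sin(3*t).
Apply the initial conditions: x(0) = -18/37 + C1 = -2 and x'(0) = -9/37 + C1 + 3*C2 = -5. Solving gives C1 = -56/37, C2 = -40/37.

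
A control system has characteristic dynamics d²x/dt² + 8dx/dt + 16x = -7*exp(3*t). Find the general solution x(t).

x = -exp(3*t)/7 + C1*exp(-4*t) + C2*t*exp(-4*t)

Characteristic equation r² + 8r + 16 = 0 has discriminant (8)² - 4·(16) = 0, so r = -4 is a repeated root.
Hence x_h = (C1 + C2*t)*exp(-4*t).
Try x_p = A*exp(3*t). Substituting into the equation and dividing by exp(3*t) gives A = -1/7, so x_p = -exp(3*t)/7.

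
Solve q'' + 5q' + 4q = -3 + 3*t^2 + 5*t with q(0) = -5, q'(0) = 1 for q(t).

q = -11/32 - 17*exp(-t)/3 - 5*t/8 + 3*t**2/4 + 97*exp(-4*t)/96

Characteristic equation r² + 5r + 4 = 0 factors as (r + 1)(r + 4) = 0, so r = -1, -4.
Hence q_h = C1*exp(-t) + C2*exp(-4*t).
For the particular solution try q_p = A0 + A1*t + A2*t^2. Substituting and matching coefficients of each power of t gives A0 = -11/32, A1 = -5/8, A2 = 3/4, so q_p = -11/32 - 5*t/8 + 3*t^2/4.
General solution: q = -11/32 - 5*t/8 + 3*t^2/4 + C1*exp(-t) + C2*exp(-4*t).
Apply the initial conditions: q(0) = -11/32 + C1 + C2 = -5 and q'(0) = -5/8 - C1 - 4*C2 = 1. Solving gives C1 = -17/3, C2 = 97/96.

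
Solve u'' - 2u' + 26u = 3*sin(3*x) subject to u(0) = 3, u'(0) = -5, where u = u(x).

u = 18*cos(3*x)/325 + 51*sin(3*x)/325 - 547*exp(x)*sin(5*x)/325 + 957*cos(5*x)*exp(x)/325

Characteristic equation r² - 2r + 26 = 0 has discriminant (-2)² - 4·(26) = -100 < 0, so r = 1 ± 5i.
Hence u_h = C1*cos(5*x)*exp(x) + C2*exp(x)*sin(5*x).
Try u_p = A*cos(3*x) + B*sin(3*x). Substituting and equating the coefficients of cos(3x) and sin(3x) gives A = 18/325, B = 51/325, so u_p = 18*cos(3*x)/325 + 51*sin(3*x)/325.
General solution: u = 18*cos(3*x)/325 + 51*sin(3*x)/325 + C1*cos(5*x)*exp(x) + C2*exp(x)*sin(5*x).
Apply the initial conditions: u(0) = 18/325 + C1 = 3 and u'(0) = 153/325 + C1 + 5*C2 = -5. Solving gives C1 = 957/325, C2 = -547/325.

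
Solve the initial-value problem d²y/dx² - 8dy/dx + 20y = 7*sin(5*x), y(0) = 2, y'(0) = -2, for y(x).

Characteristic equation r² - 8r + 20 = 0 has discriminant (-8)² - 4·(20) = -16 < 0, so r = 4 ± 2i.
Hence y_h = C1*cos(2*x)*exp(4*x) + C2*exp(4*x)*sin(2*x).
Try y_p = A*cos(5*x) + B*sin(5*x). Substituting and equating the coefficients of cos(5x) and sin(5x) gives A = 56/325, B = -7/325, so y_p = -7*sin(5*x)/325 + 56*cos(5*x)/325.
General solution: y = -7*sin(5*x)/325 + 56*cos(5*x)/325 + C1*cos(2*x)*exp(4*x) + C2*exp(4*x)*sin(2*x).
Apply the initial conditions: y(0) = 56/325 + C1 = 2 and y'(0) = -7/65 + 2*C2 + 4*C1 = -2. Solving gives C1 = 594/325, C2 = -2991/650.

y = -7*sin(5*x)/325 + 56*cos(5*x)/325 - 2991*exp(4*x)*sin(2*x)/650 + 594*cos(2*x)*exp(4*x)/325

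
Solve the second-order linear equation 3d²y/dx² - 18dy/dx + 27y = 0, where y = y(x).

Divide through by 3: y'' - 6y' + 9y = 0.
Characteristic equation r² - 6r + 9 = 0 has discriminant (-6)² - 4·(9) = 0, so r = 3 is a repeated root.
Hence y_h = (C1 + C2*x)*exp(3*x).

y = C1*exp(3*x) + C2*x*exp(3*x)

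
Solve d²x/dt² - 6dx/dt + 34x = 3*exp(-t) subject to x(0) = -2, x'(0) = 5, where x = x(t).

x = 3*exp(-t)/41 - 85*cos(5*t)*exp(3*t)/41 + 463*exp(3*t)*sin(5*t)/205

Characteristic equation r² - 6r + 34 = 0 has discriminant (-6)² - 4·(34) = -100 < 0, so r = 3 ± 5i.
Hence x_h = C1*cos(5*t)*exp(3*t) + C2*exp(3*t)*sin(5*t).
Try x_p = A*exp(-t). Substituting into the equation and dividing by exp(-t) gives A = 3/41, so x_p = 3*exp(-t)/41.
General solution: x = 3*exp(-t)/41 + C1*cos(5*t)*exp(3*t) + C2*exp(3*t)*sin(5*t).
Apply the initial conditions: x(0) = 3/41 + C1 = -2 and x'(0) = -3/41 + 3*C1 + 5*C2 = 5. Solving gives C1 = -85/41, C2 = 463/205.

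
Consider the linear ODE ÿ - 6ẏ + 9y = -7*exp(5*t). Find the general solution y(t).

y = -7*exp(5*t)/4 + C1*exp(3*t) + C2*t*exp(3*t)

Characteristic equation r² - 6r + 9 = 0 has discriminant (-6)² - 4·(9) = 0, so r = 3 is a repeated root.
Hence y_h = (C1 + C2*t)*exp(3*t).
Try y_p = A*exp(5*t). Substituting into the equation and dividing by exp(5*t) gives A = -7/4, so y_p = -7*exp(5*t)/4.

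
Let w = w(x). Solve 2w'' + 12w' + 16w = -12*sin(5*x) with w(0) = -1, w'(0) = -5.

w = -291*exp(-2*x)/58 + 102*sin(5*x)/1189 + 180*cos(5*x)/1189 + 317*exp(-4*x)/82

Divide through by 2: w'' + 6w' + 8w = -6*sin(5*x).
Characteristic equation r² + 6r + 8 = 0 factors as (r + 4)(r + 2) = 0, so r = -4, -2.
Hence w_h = C1*exp(-4*x) + C2*exp(-2*x).
Try w_p = A*cos(5*x) + B*sin(5*x). Substituting and equating the coefficients of cos(5x) and sin(5x) gives A = 180/1189, B = 102/1189, so w_p = 102*sin(5*x)/1189 + 180*cos(5*x)/1189.
General solution: w = 102*sin(5*x)/1189 + 180*cos(5*x)/1189 + C1*exp(-4*x) + C2*exp(-2*x).
Apply the initial conditions: w(0) = 180/1189 + C1 + C2 = -1 and w'(0) = 510/1189 - 4*C1 - 2*C2 = -5. Solving gives C1 = 317/82, C2 = -291/58.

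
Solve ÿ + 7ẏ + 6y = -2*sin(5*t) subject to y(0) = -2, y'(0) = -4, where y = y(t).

y = -213*exp(-t)/65 + 19*sin(5*t)/793 + 35*cos(5*t)/793 + 376*exp(-6*t)/305

Characteristic equation r² + 7r + 6 = 0 factors as (r + 1)(r + 6) = 0, so r = -1, -6.
Hence y_h = C1*exp(-t) + C2*exp(-6*t).
Try y_p = A*cos(5*t) + B*sin(5*t). Substituting and equating the coefficients of cos(5t) and sin(5t) gives A = 35/793, B = 19/793, so y_p = 19*sin(5*t)/793 + 35*cos(5*t)/793.
General solution: y = 19*sin(5*t)/793 + 35*cos(5*t)/793 + C1*exp(-t) + C2*exp(-6*t).
Apply the initial conditions: y(0) = 35/793 + C1 + C2 = -2 and y'(0) = 95/793 - C1 - 6*C2 = -4. Solving gives C1 = -213/65, C2 = 376/305.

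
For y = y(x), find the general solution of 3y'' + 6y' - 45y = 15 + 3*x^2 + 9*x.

Divide through by 3: y'' + 2y' - 15y = 5 + x^2 + 3*x.
Characteristic equation r² + 2r - 15 = 0 factors as (r + 5)(r - 3) = 0, so r = -5, 3.
Hence y_h = C1*exp(-5*x) + C2*exp(3*x).
For the particular solution try y_p = A0 + A1*x + A2*x^2. Substituting and matching coefficients of each power of x gives A0 = -1253/3375, A1 = -49/225, A2 = -1/15, so y_p = -1253/3375 - 49*x/225 - x^2/15.

y = -1253/3375 - 49*x/225 - x**2/15 + C1*exp(-5*x) + C2*exp(3*x)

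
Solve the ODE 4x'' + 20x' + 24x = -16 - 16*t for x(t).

x = -1/9 - 2*t/3 + C1*exp(-2*t) + C2*exp(-3*t)

Divide through by 4: x'' + 5x' + 6x = -4 - 4*t.
Characteristic equation r² + 5r + 6 = 0 factors as (r + 2)(r + 3) = 0, so r = -2, -3.
Hence x_h = C1*exp(-2*t) + C2*exp(-3*t).
For the particular solution try x_p = A0 + A1*t. Substituting and matching coefficients of each power of t gives A0 = -1/9, A1 = -2/3, so x_p = -1/9 - 2*t/3.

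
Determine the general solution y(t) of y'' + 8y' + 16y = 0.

y = C1*exp(-4*t) + C2*t*exp(-4*t)

Characteristic equation r² + 8r + 16 = 0 has discriminant (8)² - 4·(16) = 0, so r = -4 is a repeated root.
Hence y_h = (C1 + C2*t)*exp(-4*t).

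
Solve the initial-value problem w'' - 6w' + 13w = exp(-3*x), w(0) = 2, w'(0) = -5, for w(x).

w = exp(-3*x)/40 - 217*exp(3*x)*sin(2*x)/40 + 79*cos(2*x)*exp(3*x)/40

Characteristic equation r² - 6r + 13 = 0 has discriminant (-6)² - 4·(13) = -16 < 0, so r = 3 ± 2i.
Hence w_h = C1*cos(2*x)*exp(3*x) + C2*exp(3*x)*sin(2*x).
Try w_p = A*exp(-3*x). Substituting into the equation and dividing by exp(-3*x) gives A = 1/40, so w_p = exp(-3*x)/40.
General solution: w = exp(-3*x)/40 + C1*cos(2*x)*exp(3*x) + C2*exp(3*x)*sin(2*x).
Apply the initial conditions: w(0) = 1/40 + C1 = 2 and w'(0) = -3/40 + 2*C2 + 3*C1 = -5. Solving gives C1 = 79/40, C2 = -217/40.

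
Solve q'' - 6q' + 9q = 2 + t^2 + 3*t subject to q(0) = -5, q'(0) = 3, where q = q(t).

q = 14/27 - 149*exp(3*t)/27 + t**2/9 + 13*t/27 + 515*t*exp(3*t)/27

Characteristic equation r² - 6r + 9 = 0 has discriminant (-6)² - 4·(9) = 0, so r = 3 is a repeated root.
Hence q_h = (C1 + C2*t)*exp(3*t).
For the particular solution try q_p = A0 + A1*t + A2*t^2. Substituting and matching coefficients of each power of t gives A0 = 14/27, A1 = 13/27, A2 = 1/9, so q_p = 14/27 + t^2/9 + 13*t/27.
General solution: q = 14/27 + t^2/9 + 13*t/27 + C1*exp(3*t) + C2*t*exp(3*t).
Apply the initial conditions: q(0) = 14/27 + C1 = -5 and q'(0) = 13/27 + C2 + 3*C1 = 3. Solving gives C1 = -149/27, C2 = 515/27.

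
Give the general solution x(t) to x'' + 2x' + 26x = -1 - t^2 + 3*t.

x = -197/4394 - t**2/26 + 41*t/338 + C1*cos(5*t)*exp(-t) + C2*exp(-t)*sin(5*t)

Characteristic equation r² + 2r + 26 = 0 has discriminant (2)² - 4·(26) = -100 < 0, so r = -1 ± 5i.
Hence x_h = C1*cos(5*t)*exp(-t) + C2*exp(-t)*sin(5*t).
For the particular solution try x_p = A0 + A1*t + A2*t^2. Substituting and matching coefficients of each power of t gives A0 = -197/4394, A1 = 41/338, A2 = -1/26, so x_p = -197/4394 - t^2/26 + 41*t/338.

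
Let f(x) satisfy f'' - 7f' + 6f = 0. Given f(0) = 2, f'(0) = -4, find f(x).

Characteristic equation r² - 7r + 6 = 0 factors as (r - 6)(r - 1) = 0, so r = 6, 1.
Hence f_h = C1*exp(6*x) + C2*exp(x).
Apply the initial conditions: f(0) = C1 + C2 = 2 and f'(0) = C2 + 6*C1 = -4. Solving gives C1 = -6/5, C2 = 16/5.

f = -6*exp(6*x)/5 + 16*exp(x)/5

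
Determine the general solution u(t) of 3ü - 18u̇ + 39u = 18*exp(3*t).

u = 3*exp(3*t)/2 + C1*cos(2*t)*exp(3*t) + C2*exp(3*t)*sin(2*t)

Divide through by 3: u'' - 6u' + 13u = 6*exp(3*t).
Characteristic equation r² - 6r + 13 = 0 has discriminant (-6)² - 4·(13) = -16 < 0, so r = 3 ± 2i.
Hence u_h = C1*cos(2*t)*exp(3*t) + C2*exp(3*t)*sin(2*t).
Try u_p = A*exp(3*t). Substituting into the equation and dividing by exp(3*t) gives A = 3/2, so u_p = 3*exp(3*t)/2.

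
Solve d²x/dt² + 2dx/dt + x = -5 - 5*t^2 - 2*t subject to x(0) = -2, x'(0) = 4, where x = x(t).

Characteristic equation r² + 2r + 1 = 0 has discriminant (2)² - 4·(1) = 0, so r = -1 is a repeated root.
Hence x_h = (C1 + C2*t)*exp(-t).
For the particular solution try x_p = A0 + A1*t + A2*t^2. Substituting and matching coefficients of each power of t gives A0 = -31, A1 = 18, A2 = -5, so x_p = -31 - 5*t^2 + 18*t.
General solution: x = -31 - 5*t^2 + 18*t + C1*exp(-t) + C2*t*exp(-t).
Apply the initial conditions: x(0) = -31 + C1 = -2 and x'(0) = 18 + C2 - C1 = 4. Solving gives C1 = 29, C2 = 15.

x = -31 - 5*t**2 + 18*t + 29*exp(-t) + 15*t*exp(-t)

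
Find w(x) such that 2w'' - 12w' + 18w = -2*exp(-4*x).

Divide through by 2: w'' - 6w' + 9w = -exp(-4*x).
Characteristic equation r² - 6r + 9 = 0 has discriminant (-6)² - 4·(9) = 0, so r = 3 is a repeated root.
Hence w_h = (C1 + C2*x)*exp(3*x).
Try w_p = A*exp(-4*x). Substituting into the equation and dividing by exp(-4*x) gives A = -1/49, so w_p = -exp(-4*x)/49.

w = -exp(-4*x)/49 + C1*exp(3*x) + C2*x*exp(3*x)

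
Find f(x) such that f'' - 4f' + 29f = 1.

Characteristic equation r² - 4r + 29 = 0 has discriminant (-4)² - 4·(29) = -100 < 0, so r = 2 ± 5i.
Hence f_h = C1*cos(5*x)*exp(2*x) + C2*exp(2*x)*sin(5*x).
For the particular solution try f_p = A0. Substituting and matching coefficients of each power of x gives A0 = 1/29, so f_p = 1/29.

f = 1/29 + C1*cos(5*x)*exp(2*x) + C2*exp(2*x)*sin(5*x)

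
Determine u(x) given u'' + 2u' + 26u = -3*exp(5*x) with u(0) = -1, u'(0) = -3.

Characteristic equation r² + 2r + 26 = 0 has discriminant (2)² - 4·(26) = -100 < 0, so r = -1 ± 5i.
Hence u_h = C1*cos(5*x)*exp(-x) + C2*exp(-x)*sin(5*x).
Try u_p = A*exp(5*x). Substituting into the equation and dividing by exp(5*x) gives A = -3/61, so u_p = -3*exp(5*x)/61.
General solution: u = -3*exp(5*x)/61 + C1*cos(5*x)*exp(-x) + C2*exp(-x)*sin(5*x).
Apply the initial conditions: u(0) = -3/61 + C1 = -1 and u'(0) = -15/61 - C1 + 5*C2 = -3. Solving gives C1 = -58/61, C2 = -226/305.

u = -3*exp(5*x)/61 - 226*exp(-x)*sin(5*x)/305 - 58*cos(5*x)*exp(-x)/61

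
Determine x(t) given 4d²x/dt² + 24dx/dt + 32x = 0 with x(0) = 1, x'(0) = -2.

Divide through by 4: x'' + 6x' + 8x = 0.
Characteristic equation r² + 6r + 8 = 0 factors as (r + 4)(r + 2) = 0, so r = -4, -2.
Hence x_h = C1*exp(-4*t) + C2*exp(-2*t).
Apply the initial conditions: x(0) = C1 + C2 = 1 and x'(0) = -4*C1 - 2*C2 = -2. Solving gives C1 = 0, C2 = 1.

x = exp(-2*t)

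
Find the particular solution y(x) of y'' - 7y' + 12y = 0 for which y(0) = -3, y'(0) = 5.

y = -17*exp(3*x) + 14*exp(4*x)

Characteristic equation r² - 7r + 12 = 0 factors as (r - 4)(r - 3) = 0, so r = 4, 3.
Hence y_h = C1*exp(4*x) + C2*exp(3*x).
Apply the initial conditions: y(0) = C1 + C2 = -3 and y'(0) = 3*C2 + 4*C1 = 5. Solving gives C1 = 14, C2 = -17.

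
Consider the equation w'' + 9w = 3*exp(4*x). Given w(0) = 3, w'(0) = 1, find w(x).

Characteristic equation r² + 9 = 0 has discriminant (0)² - 4·(9) = -36 < 0, so r = ± 3i.
Hence w_h = C1*cos(3*x) + C2*sin(3*x).
Try w_p = A*exp(4*x). Substituting into the equation and dividing by exp(4*x) gives A = 3/25, so w_p = 3*exp(4*x)/25.
General solution: w = 3*exp(4*x)/25 + C1*cos(3*x) + C2*sin(3*x).
Apply the initial conditions: w(0) = 3/25 + C1 = 3 and w'(0) = 12/25 + 3*C2 = 1. Solving gives C1 = 72/25, C2 = 13/75.

w = 3*exp(4*x)/25 + 13*sin(3*x)/75 + 72*cos(3*x)/25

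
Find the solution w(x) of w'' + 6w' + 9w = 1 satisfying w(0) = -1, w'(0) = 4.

Characteristic equation r² + 6r + 9 = 0 has discriminant (6)² - 4·(9) = 0, so r = -3 is a repeated root.
Hence w_h = (C1 + C2*x)*exp(-3*x).
For the particular solution try w_p = A0. Substituting and matching coefficients of each power of x gives A0 = 1/9, so w_p = 1/9.
General solution: w = 1/9 + C1*exp(-3*x) + C2*x*exp(-3*x).
Apply the initial conditions: w(0) = 1/9 + C1 = -1 and w'(0) = C2 - 3*C1 = 4. Solving gives C1 = -10/9, C2 = 2/3.

w = 1/9 - 10*exp(-3*x)/9 + 2*x*exp(-3*x)/3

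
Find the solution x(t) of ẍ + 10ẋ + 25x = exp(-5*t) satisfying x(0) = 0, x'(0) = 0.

x = t**2*exp(-5*t)/2

Characteristic equation r² + 10r + 25 = 0 has discriminant (10)² - 4·(25) = 0, so r = -5 is a repeated root.
Hence x_h = (C1 + C2*t)*exp(-5*t).
Since exp(-5*t) solves the homogeneous equation (r = -5 is a root of multiplicity 2), multiply the trial by t^2. Try x_p = A*t^2*exp(-5*t). Substituting into the equation and dividing by exp(-5*t) gives A = 1/2, so x_p = t^2*exp(-5*t)/2.
General solution: x = C1*exp(-5*t) + t^2*exp(-5*t)/2 + C2*t*exp(-5*t).
Apply the initial conditions: x(0) = C1 = 0 and x'(0) = C2 - 5*C1 = 0. Solving gives C1 = 0, C2 = 0.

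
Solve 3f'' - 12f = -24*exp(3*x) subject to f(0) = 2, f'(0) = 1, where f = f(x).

Divide through by 3: f'' - 4f = -8*exp(3*x).
Characteristic equation r² - 4 = 0 factors as (r + 2)(r - 2) = 0, so r = -2, 2.
Hence f_h = C1*exp(-2*x) + C2*exp(2*x).
Try f_p = A*exp(3*x). Substituting into the equation and dividing by exp(3*x) gives A = -8/5, so f_p = -8*exp(3*x)/5.
General solution: f = -8*exp(3*x)/5 + C1*exp(-2*x) + C2*exp(2*x).
Apply the initial conditions: f(0) = -8/5 + C1 + C2 = 2 and f'(0) = -24/5 - 2*C1 + 2*C2 = 1. Solving gives C1 = 7/20, C2 = 13/4.

f = -8*exp(3*x)/5 + 7*exp(-2*x)/20 + 13*exp(2*x)/4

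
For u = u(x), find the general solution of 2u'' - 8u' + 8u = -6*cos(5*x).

Divide through by 2: u'' - 4u' + 4u = -3*cos(5*x).
Characteristic equation r² - 4r + 4 = 0 has discriminant (-4)² - 4·(4) = 0, so r = 2 is a repeated root.
Hence u_h = (C1 + C2*x)*exp(2*x).
Try u_p = A*cos(5*x) + B*sin(5*x). Substituting and equating the coefficients of cos(5x) and sin(5x) gives A = 63/841, B = 60/841, so u_p = 60*sin(5*x)/841 + 63*cos(5*x)/841.

u = 60*sin(5*x)/841 + 63*cos(5*x)/841 + C1*exp(2*x) + C2*x*exp(2*x)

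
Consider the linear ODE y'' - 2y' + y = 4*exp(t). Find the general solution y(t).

y = C1*exp(t) + 2*t**2*exp(t) + C2*t*exp(t)

Characteristic equation r² - 2r + 1 = 0 has discriminant (-2)² - 4·(1) = 0, so r = 1 is a repeated root.
Hence y_h = (C1 + C2*t)*exp(t).
Since exp(t) solves the homogeneous equation (r = 1 is a root of multiplicity 2), multiply the trial by t^2. Try y_p = A*t^2*exp(t). Substituting into the equation and dividing by exp(t) gives A = 2, so y_p = 2*t^2*exp(t).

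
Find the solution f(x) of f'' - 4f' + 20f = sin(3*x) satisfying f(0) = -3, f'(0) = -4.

f = 11*sin(3*x)/265 + 12*cos(3*x)/265 - 807*cos(4*x)*exp(2*x)/265 + 521*exp(2*x)*sin(4*x)/1060

Characteristic equation r² - 4r + 20 = 0 has discriminant (-4)² - 4·(20) = -64 < 0, so r = 2 ± 4i.
Hence f_h = C1*cos(4*x)*exp(2*x) + C2*exp(2*x)*sin(4*x).
Try f_p = A*cos(3*x) + B*sin(3*x). Substituting and equating the coefficients of cos(3x) and sin(3x) gives A = 12/265, B = 11/265, so f_p = 11*sin(3*x)/265 + 12*cos(3*x)/265.
General solution: f = 11*sin(3*x)/265 + 12*cos(3*x)/265 + C1*cos(4*x)*exp(2*x) + C2*exp(2*x)*sin(4*x).
Apply the initial conditions: f(0) = 12/265 + C1 = -3 and f'(0) = 33/265 + 2*C1 + 4*C2 = -4. Solving gives C1 = -807/265, C2 = 521/1060.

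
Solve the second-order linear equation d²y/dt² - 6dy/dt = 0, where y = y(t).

Characteristic equation r² - 6r = 0 factors as (r - 6)r = 0, so r = 6, 0.
Hence y_h = C1*exp(6*t) + C2.

y = C2 + C1*exp(6*t)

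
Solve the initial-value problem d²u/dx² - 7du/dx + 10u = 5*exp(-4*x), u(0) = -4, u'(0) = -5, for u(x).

u = -95*exp(2*x)/18 + 5*exp(-4*x)/54 + 32*exp(5*x)/27

Characteristic equation r² - 7r + 10 = 0 factors as (r - 5)(r - 2) = 0, so r = 5, 2.
Hence u_h = C1*exp(5*x) + C2*exp(2*x).
Try u_p = A*exp(-4*x). Substituting into the equation and dividing by exp(-4*x) gives A = 5/54, so u_p = 5*exp(-4*x)/54.
General solution: u = 5*exp(-4*x)/54 + C1*exp(5*x) + C2*exp(2*x).
Apply the initial conditions: u(0) = 5/54 + C1 + C2 = -4 and u'(0) = -10/27 + 2*C2 + 5*C1 = -5. Solving gives C1 = 32/27, C2 = -95/18.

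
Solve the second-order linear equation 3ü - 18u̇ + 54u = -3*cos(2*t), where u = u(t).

u = -7*cos(2*t)/170 + 3*sin(2*t)/85 + C1*cos(3*t)*exp(3*t) + C2*exp(3*t)*sin(3*t)

Divide through by 3: u'' - 6u' + 18u = -cos(2*t).
Characteristic equation r² - 6r + 18 = 0 has discriminant (-6)² - 4·(18) = -36 < 0, so r = 3 ± 3i.
Hence u_h = C1*cos(3*t)*exp(3*t) + C2*exp(3*t)*sin(3*t).
Try u_p = A*cos(2*t) + B*sin(2*t). Substituting and equating the coefficients of cos(2t) and sin(2t) gives A = -7/170, B = 3/85, so u_p = -7*cos(2*t)/170 + 3*sin(2*t)/85.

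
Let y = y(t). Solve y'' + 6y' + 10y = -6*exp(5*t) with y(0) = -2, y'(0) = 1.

y = -6*exp(5*t)/65 - 277*exp(-3*t)*sin(t)/65 - 124*cos(t)*exp(-3*t)/65

Characteristic equation r² + 6r + 10 = 0 has discriminant (6)² - 4·(10) = -4 < 0, so r = -3 ± i.
Hence y_h = C1*cos(t)*exp(-3*t) + C2*exp(-3*t)*sin(t).
Try y_p = A*exp(5*t). Substituting into the equation and dividing by exp(5*t) gives A = -6/65, so y_p = -6*exp(5*t)/65.
General solution: y = -6*exp(5*t)/65 + C1*cos(t)*exp(-3*t) + C2*exp(-3*t)*sin(t).
Apply the initial conditions: y(0) = -6/65 + C1 = -2 and y'(0) = -6/13 + C2 - 3*C1 = 1. Solving gives C1 = -124/65, C2 = -277/65.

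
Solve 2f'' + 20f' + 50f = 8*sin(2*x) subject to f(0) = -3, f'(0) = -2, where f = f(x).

f = -2443*exp(-5*x)/841 - 80*cos(2*x)/841 + 84*sin(2*x)/841 - 485*x*exp(-5*x)/29

Divide through by 2: f'' + 10f' + 25f = 4*sin(2*x).
Characteristic equation r² + 10r + 25 = 0 has discriminant (10)² - 4·(25) = 0, so r = -5 is a repeated root.
Hence f_h = (C1 + C2*x)*exp(-5*x).
Try f_p = A*cos(2*x) + B*sin(2*x). Substituting and equating the coefficients of cos(2x) and sin(2x) gives A = -80/841, B = 84/841, so f_p = -80*cos(2*x)/841 + 84*sin(2*x)/841.
General solution: f = -80*cos(2*x)/841 + 84*sin(2*x)/841 + C1*exp(-5*x) + C2*x*exp(-5*x).
Apply the initial conditions: f(0) = -80/841 + C1 = -3 and f'(0) = 168/841 + C2 - 5*C1 = -2. Solving gives C1 = -2443/841, C2 = -485/29.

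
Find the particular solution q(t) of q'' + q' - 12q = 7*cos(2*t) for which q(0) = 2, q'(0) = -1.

Characteristic equation r² + r - 12 = 0 factors as (r - 3)(r + 4) = 0, so r = 3, -4.
Hence q_h = C1*exp(3*t) + C2*exp(-4*t).
Try q_p = A*cos(2*t) + B*sin(2*t). Substituting and equating the coefficients of cos(2t) and sin(2t) gives A = -28/65, B = 7/130, so q_p = -28*cos(2*t)/65 + 7*sin(2*t)/130.
General solution: q = -28*cos(2*t)/65 + 7*sin(2*t)/130 + C1*exp(3*t) + C2*exp(-4*t).
Apply the initial conditions: q(0) = -28/65 + C1 + C2 = 2 and q'(0) = 7/65 - 4*C2 + 3*C1 = -1. Solving gives C1 = 16/13, C2 = 6/5.

q = -28*cos(2*t)/65 + 6*exp(-4*t)/5 + 7*sin(2*t)/130 + 16*exp(3*t)/13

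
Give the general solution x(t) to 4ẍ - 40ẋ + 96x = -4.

x = -1/24 + C1*exp(6*t) + C2*exp(4*t)

Divide through by 4: x'' - 10x' + 24x = -1.
Characteristic equation r² - 10r + 24 = 0 factors as (r - 6)(r - 4) = 0, so r = 6, 4.
Hence x_h = C1*exp(6*t) + C2*exp(4*t).
For the particular solution try x_p = A0. Substituting and matching coefficients of each power of t gives A0 = -1/24, so x_p = -1/24.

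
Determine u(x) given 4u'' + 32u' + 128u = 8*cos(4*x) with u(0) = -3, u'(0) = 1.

u = sin(4*x)/20 + cos(4*x)/40 - 121*cos(4*x)*exp(-4*x)/40 - 113*exp(-4*x)*sin(4*x)/40

Divide through by 4: u'' + 8u' + 32u = 2*cos(4*x).
Characteristic equation r² + 8r + 32 = 0 has discriminant (8)² - 4·(32) = -64 < 0, so r = -4 ± 4i.
Hence u_h = C1*cos(4*x)*exp(-4*x) + C2*exp(-4*x)*sin(4*x).
Try u_p = A*cos(4*x) + B*sin(4*x). Substituting and equating the coefficients of cos(4x) and sin(4x) gives A = 1/40, B = 1/20, so u_p = sin(4*x)/20 + cos(4*x)/40.
General solution: u = sin(4*x)/20 + cos(4*x)/40 + C1*cos(4*x)*exp(-4*x) + C2*exp(-4*x)*sin(4*x).
Apply the initial conditions: u(0) = 1/40 + C1 = -3 and u'(0) = 1/5 - 4*C1 + 4*C2 = 1. Solving gives C1 = -121/40, C2 = -113/40.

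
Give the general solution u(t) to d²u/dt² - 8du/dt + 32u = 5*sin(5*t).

u = 35*sin(5*t)/1649 + 200*cos(5*t)/1649 + C1*cos(4*t)*exp(4*t) + C2*exp(4*t)*sin(4*t)

Characteristic equation r² - 8r + 32 = 0 has discriminant (-8)² - 4·(32) = -64 < 0, so r = 4 ± 4i.
Hence u_h = C1*cos(4*t)*exp(4*t) + C2*exp(4*t)*sin(4*t).
Try u_p = A*cos(5*t) + B*sin(5*t). Substituting and equating the coefficients of cos(5t) and sin(5t) gives A = 200/1649, B = 35/1649, so u_p = 35*sin(5*t)/1649 + 200*cos(5*t)/1649.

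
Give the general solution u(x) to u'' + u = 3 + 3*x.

Characteristic equation r² + 1 = 0 has discriminant (0)² - 4·(1) = -4 < 0, so r = ± i.
Hence u_h = C1*cos(x) + C2*sin(x).
For the particular solution try u_p = A0 + A1*x. Substituting and matching coefficients of each power of x gives A0 = 3, A1 = 3, so u_p = 3 + 3*x.

u = 3 + 3*x + C1*cos(x) + C2*sin(x)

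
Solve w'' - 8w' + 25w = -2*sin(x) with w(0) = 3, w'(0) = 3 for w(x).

w = -3*sin(x)/40 - cos(x)/40 - 361*exp(4*x)*sin(3*x)/120 + 121*cos(3*x)*exp(4*x)/40

Characteristic equation r² - 8r + 25 = 0 has discriminant (-8)² - 4·(25) = -36 < 0, so r = 4 ± 3i.
Hence w_h = C1*cos(3*x)*exp(4*x) + C2*exp(4*x)*sin(3*x).
Try w_p = A*cos(x) + B*sin(x). Substituting and equating the coefficients of cos(x) and sin(x) gives A = -1/40, B = -3/40, so w_p = -3*sin(x)/40 - cos(x)/40.
General solution: w = -3*sin(x)/40 - cos(x)/40 + C1*cos(3*x)*exp(4*x) + C2*exp(4*x)*sin(3*x).
Apply the initial conditions: w(0) = -1/40 + C1 = 3 and w'(0) = -3/40 + 3*C2 + 4*C1 = 3. Solving gives C1 = 121/40, C2 = -361/120.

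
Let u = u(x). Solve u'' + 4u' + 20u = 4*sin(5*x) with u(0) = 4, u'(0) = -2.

u = -16*cos(5*x)/85 - 4*sin(5*x)/85 + 281*exp(-2*x)*sin(4*x)/170 + 356*cos(4*x)*exp(-2*x)/85

Characteristic equation r² + 4r + 20 = 0 has discriminant (4)² - 4·(20) = -64 < 0, so r = -2 ± 4i.
Hence u_h = C1*cos(4*x)*exp(-2*x) + C2*exp(-2*x)*sin(4*x).
Try u_p = A*cos(5*x) + B*sin(5*x). Substituting and equating the coefficients of cos(5x) and sin(5x) gives A = -16/85, B = -4/85, so u_p = -16*cos(5*x)/85 - 4*sin(5*x)/85.
General solution: u = -16*cos(5*x)/85 - 4*sin(5*x)/85 + C1*cos(4*x)*exp(-2*x) + C2*exp(-2*x)*sin(4*x).
Apply the initial conditions: u(0) = -16/85 + C1 = 4 and u'(0) = -4/17 - 2*C1 + 4*C2 = -2. Solving gives C1 = 356/85, C2 = 281/170.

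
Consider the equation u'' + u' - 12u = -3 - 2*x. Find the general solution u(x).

u = 19/72 + x/6 + C1*exp(-4*x) + C2*exp(3*x)

Characteristic equation r² + r - 12 = 0 factors as (r + 4)(r - 3) = 0, so r = -4, 3.
Hence u_h = C1*exp(-4*x) + C2*exp(3*x).
For the particular solution try u_p = A0 + A1*x. Substituting and matching coefficients of each power of x gives A0 = 19/72, A1 = 1/6, so u_p = 19/72 + x/6.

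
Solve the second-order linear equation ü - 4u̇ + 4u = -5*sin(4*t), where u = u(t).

u = -cos(4*t)/5 + 3*sin(4*t)/20 + C1*exp(2*t) + C2*t*exp(2*t)

Characteristic equation r² - 4r + 4 = 0 has discriminant (-4)² - 4·(4) = 0, so r = 2 is a repeated root.
Hence u_h = (C1 + C2*t)*exp(2*t).
Try u_p = A*cos(4*t) + B*sin(4*t). Substituting and equating the coefficients of cos(4t) and sin(4t) gives A = -1/5, B = 3/20, so u_p = -cos(4*t)/5 + 3*sin(4*t)/20.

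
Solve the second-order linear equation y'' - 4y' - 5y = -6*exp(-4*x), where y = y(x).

y = -2*exp(-4*x)/9 + C1*exp(-x) + C2*exp(5*x)

Characteristic equation r² - 4r - 5 = 0 factors as (r + 1)(r - 5) = 0, so r = -1, 5.
Hence y_h = C1*exp(-x) + C2*exp(5*x).
Try y_p = A*exp(-4*x). Substituting into the equation and dividing by exp(-4*x) gives A = -2/9, so y_p = -2*exp(-4*x)/9.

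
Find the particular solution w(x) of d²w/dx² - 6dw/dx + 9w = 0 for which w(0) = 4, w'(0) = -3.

w = 4*exp(3*x) - 15*x*exp(3*x)

Characteristic equation r² - 6r + 9 = 0 has discriminant (-6)² - 4·(9) = 0, so r = 3 is a repeated root.
Hence w_h = (C1 + C2*x)*exp(3*x).
Apply the initial conditions: w(0) = C1 = 4 and w'(0) = C2 + 3*C1 = -3. Solving gives C1 = 4, C2 = -15.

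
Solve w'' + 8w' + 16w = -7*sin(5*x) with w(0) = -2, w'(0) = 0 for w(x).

Characteristic equation r² + 8r + 16 = 0 has discriminant (8)² - 4·(16) = 0, so r = -4 is a repeated root.
Hence w_h = (C1 + C2*x)*exp(-4*x).
Try w_p = A*cos(5*x) + B*sin(5*x). Substituting and equating the coefficients of cos(5x) and sin(5x) gives A = 280/1681, B = 63/1681, so w_p = 63*sin(5*x)/1681 + 280*cos(5*x)/1681.
General solution: w = 63*sin(5*x)/1681 + 280*cos(5*x)/1681 + C1*exp(-4*x) + C2*x*exp(-4*x).
Apply the initial conditions: w(0) = 280/1681 + C1 = -2 and w'(0) = 315/1681 + C2 - 4*C1 = 0. Solving gives C1 = -3642/1681, C2 = -363/41.

w = -3642*exp(-4*x)/1681 + 63*sin(5*x)/1681 + 280*cos(5*x)/1681 - 363*x*exp(-4*x)/41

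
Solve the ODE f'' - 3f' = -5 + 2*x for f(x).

f = C2 - x**2/3 + 13*x/9 + C1*exp(3*x)

Characteristic equation r² - 3r = 0 factors as (r - 3)r = 0, so r = 3, 0.
Hence f_h = C1*exp(3*x) + C2.
Since 0 is a characteristic root (multiplicity 1), multiply the polynomial trial by x: try f_p = x*(A0 + A1*x). Substituting and matching coefficients of each power of x gives A0 = 13/9, A1 = -1/3, so f_p = -x^2/3 + 13*x/9.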